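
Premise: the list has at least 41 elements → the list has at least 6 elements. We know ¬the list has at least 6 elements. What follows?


Modus tollens: P → Q, ¬Q ⊢ ¬P
P: the list has at least 41 elements
Q: the list has at least 6 elements
We have P → Q and Q is false.
By modus tollens, P must be false.

It is not the case that the list has at least 41 elements


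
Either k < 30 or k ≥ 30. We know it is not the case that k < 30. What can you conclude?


Disjunctive syllogism: P ∨ Q, ¬P ⊢ Q
Disjunction: k < 30 ∨ k ≥ 30
We know it is not the case that k < 30.
By disjunctive syllogism, the other disjunct must be true.

k ≥ 30


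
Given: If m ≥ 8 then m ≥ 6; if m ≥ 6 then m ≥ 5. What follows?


Hypothetical syllogism: P → Q, Q → R ⊢ P → R
Premise 1: m ≥ 8 → m ≥ 6
Premise 2: m ≥ 6 → m ≥ 5
Chain the implications: the middle term (m ≥ 6) links the two.
Conclusion: If m ≥ 8, then m ≥ 5.

If m ≥ 8, then m ≥ 5.


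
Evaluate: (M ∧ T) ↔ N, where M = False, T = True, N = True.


M = False, T = True, N = True
Step 1: M ∧ T = False AND True = False
Step 2: (False) ↔ N: true when both sides have same truth value.
Result: False ↔ True = False

False


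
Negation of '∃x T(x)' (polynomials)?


Original: ∃x T(x)
Rule: ¬∀→∃, ¬∃→∀, negate predicate.
Negation: ∀x ¬T(x)

∀x ¬T(x)


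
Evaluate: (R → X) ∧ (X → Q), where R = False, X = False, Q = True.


R = False, X = False, Q = True
Step 1: R → X is false only when R=True and X=False. Result: True
Step 2: X → Q is false only when X=True and Q=False. Result: True
Step 3: True ∧ True = True

True


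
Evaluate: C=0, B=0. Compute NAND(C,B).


C AND B = 0
NOT(0) = 1

1


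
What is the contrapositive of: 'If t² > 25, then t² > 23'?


Original: If t² > 25, then t² > 23
Contrapositive: If ¬Q, then ¬P
Negate Q: not (t² > 23)
Negate P: not (t² > 25)

If not (t² > 23), then not (t² > 25).


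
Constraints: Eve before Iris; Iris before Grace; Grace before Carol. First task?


Constraints: Eve before Iris; Iris before Grace; Grace before Carol
The first task can have nothing scheduled before it, so it must never appear on the right of a 'before'.
Tasks appearing after some 'before': Iris, Grace, Carol.
The only task not in that list is Eve → it is first.

Eve


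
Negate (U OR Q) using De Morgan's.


De Morgan's law: ¬(P ∨ Q) ≡ ¬P ∧ ¬Q
¬(U ∨ Q) = ¬U ∧ ¬Q

¬U ∧ ¬Q


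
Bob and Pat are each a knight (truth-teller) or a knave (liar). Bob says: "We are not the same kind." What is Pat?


Bob says: "We are not the same kind."
Case 1: Bob is a Knight (truth-teller)
  Statement is true → they ARE different → Pat is a Knave
Case 2: Bob is a Knave (liar)
  Statement is false → they are NOT different → Pat is a Knave
In both cases, Pat is a Knave.

Knave


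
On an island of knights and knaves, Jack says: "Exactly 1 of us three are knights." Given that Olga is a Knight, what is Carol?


Jack claims exactly 1 knights among Jack, Olga, Carol.
Given: Olga is a Knight.

Case 1: Jack is a Knight (tells truth)
  Then exactly 1 of the three are knights.
  Counting Jack, Olga: 2 knight(s) so far. Need -1 more → impossible.
Case 2: Jack is a Knave (lies)
  Then the count is NOT 1.
  If Carol = Knave, count = 1 = 1 → claim would be true, contradicts lie.
  If Carol = Knight, count = 2 ≠ 1 → lie confirmed ✓

Carol is a Knight.

Knight


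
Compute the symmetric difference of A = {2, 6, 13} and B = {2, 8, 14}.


A = {2, 6, 13}
B = {2, 8, 14}
Operation: symmetric difference
In A only: [6, 13], in B only: [8, 14]

{6, 8, 13, 14}


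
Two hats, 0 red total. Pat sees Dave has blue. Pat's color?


Total red = 0, Dave = blue
Red accounted for: 0
Remaining for Pat: 0
Pat's hat is blue.

blue


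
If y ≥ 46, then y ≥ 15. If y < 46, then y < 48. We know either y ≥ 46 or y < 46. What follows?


Constructive dilemma: (P → Q) ∧ (R → S), P ∨ R ⊢ Q ∨ S
Premise 1: y ≥ 46 → y ≥ 15
Premise 2: y < 46 → y < 48
Premise 3: y ≥ 46 ∨ y < 46
Case 1: Assuming y ≥ 46, then by Premise 1, y ≥ 15.
Case 2: Assuming y < 46, then by Premise 2, y < 48.
Since one of y ≥ 46 or y < 46 must hold, we get y ≥ 15 or y < 48.

y ≥ 15 or y < 48.


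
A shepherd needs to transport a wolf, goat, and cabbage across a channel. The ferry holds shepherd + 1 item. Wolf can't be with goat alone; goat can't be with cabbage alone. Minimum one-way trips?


1. shepherd+goat → 2. shepherd ← 3. shepherd+wolf → 4. shepherd+goat ← 5. shepherd+cabbage → 6. shepherd ← 7. shepherd+goat →
Minimum trips = 7

7


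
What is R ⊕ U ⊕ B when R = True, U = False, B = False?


R = True, U = False, B = False
Step 1: R ⊕ U = True XOR False = True
Step 2: True ⊕ B = True XOR False = True
XOR is true when an odd number of operands are true.

True


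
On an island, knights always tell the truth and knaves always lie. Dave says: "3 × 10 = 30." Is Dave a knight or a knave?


Statement: "3 × 10 = 30."
Actual: 3 × 10 = 30
Claimed: 30
Statement is TRUE → Dave tells the truth → Knight

Knight


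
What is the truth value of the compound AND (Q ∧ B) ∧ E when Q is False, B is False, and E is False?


Q = False, B = False, E = False
Step 1: Q ∧ B = False AND False = False
Step 2: False ∧ E = False AND False = False
AND is true only when ALL operands are true.

False


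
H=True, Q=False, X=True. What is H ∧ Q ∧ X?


H = True, Q = False, X = True
Expression: H ∧ Q ∧ X
Step 1: H ∧ Q = True AND False = False
Step 2: (False) ∧ X = False AND True = False

False


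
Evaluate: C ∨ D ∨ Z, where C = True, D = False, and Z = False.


C = True, D = False, Z = False
Step 1: C ∨ D = True OR False = True
Step 2: True ∨ Z = True OR False = True
OR is true when at least one operand is true.

True


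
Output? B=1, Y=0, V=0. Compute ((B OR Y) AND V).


B OR Y = 1|0 = 1
1 AND 0 = 0

0


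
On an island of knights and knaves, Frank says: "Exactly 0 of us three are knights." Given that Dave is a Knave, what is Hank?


Frank claims exactly 0 knights among Frank, Dave, Hank.
Given: Dave is a Knave.

Case 1: Frank is a Knight (tells truth)
  Then exactly 0 of the three are knights.
  Counting Frank, Dave: 1 knight(s) so far. Need -1 more → impossible.
Case 2: Frank is a Knave (lies)
  Then the count is NOT 0.
  If Hank = Knave, count = 0 = 0 → claim would be true, contradicts lie.
  If Hank = Knight, count = 1 ≠ 0 → lie confirmed ✓

Hank is a Knight.

Knight


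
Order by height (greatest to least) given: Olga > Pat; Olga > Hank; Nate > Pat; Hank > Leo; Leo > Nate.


Constraints: Olga > Pat; Olga > Hank; Nate > Pat; Hank > Leo; Leo > Nate
Method: at each step, the next-highest is the one remaining person who never appears on the smaller side of a constraint between remaining people.
  Step 1: remaining {Hank, Pat, Olga, Nate, Leo}; on the smaller side: {Hank, Pat, Nate, Leo} → Olga is next (Olga > Pat; Olga > Hank).
  Step 2: remaining {Hank, Pat, Nate, Leo}; on the smaller side: {Pat, Nate, Leo} → Hank is next (Hank > Leo).
  Step 3: remaining {Pat, Nate, Leo}; on the smaller side: {Pat, Nate} → Leo is next (Leo > Nate).
  Step 4: remaining {Pat, Nate}; on the smaller side: {Pat} → Nate is next (Nate > Pat).
  Step 5: only Pat remains → lowest.
Final ranking (highest to lowest):

Olga > Hank > Leo > Nate > Pat


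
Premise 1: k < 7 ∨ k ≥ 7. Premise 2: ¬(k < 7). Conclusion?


Disjunctive syllogism: P ∨ Q, ¬P ⊢ Q
Disjunction: k < 7 ∨ k ≥ 7
We know it is not the case that k < 7.
By disjunctive syllogism, the other disjunct must be true.

k ≥ 7


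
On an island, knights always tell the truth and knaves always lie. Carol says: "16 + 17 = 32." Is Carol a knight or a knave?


Statement: "16 + 17 = 32."
Actual: 16 + 17 = 33
Claimed: 32
Statement is FALSE → Carol lies → Knave

Knave


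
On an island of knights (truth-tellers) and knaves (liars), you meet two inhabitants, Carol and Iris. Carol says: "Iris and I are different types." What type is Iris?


Carol says: "Iris and I are different types."
Case 1: Carol is a Knight (truth-teller)
  Statement is true → they ARE different → Iris is a Knave
Case 2: Carol is a Knave (liar)
  Statement is false → they are NOT different → Iris is a Knave
In both cases, Iris is a Knave.

Knave


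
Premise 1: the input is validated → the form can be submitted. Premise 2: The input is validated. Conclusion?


Modus ponens: P → Q, P ⊢ Q
P: the input is validated
Q: the form can be submitted
We have P → Q and P is true.
By modus ponens, Q must be true.

The form can be submitted


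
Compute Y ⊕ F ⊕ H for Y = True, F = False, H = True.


Y = True, F = False, H = True
Step 1: Y ⊕ F = True XOR False = True
Step 2: True ⊕ H = True XOR True = False
XOR is true when an odd number of operands are true.

False


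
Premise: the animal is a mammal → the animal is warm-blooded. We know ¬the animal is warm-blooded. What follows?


Modus tollens: P → Q, ¬Q ⊢ ¬P
P: the animal is a mammal
Q: the animal is warm-blooded
We have P → Q and Q is false.
By modus tollens, P must be false.

It is not the case that the animal is a mammal


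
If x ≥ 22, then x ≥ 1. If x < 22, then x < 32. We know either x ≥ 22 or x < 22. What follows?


Constructive dilemma: (P → Q) ∧ (R → S), P ∨ R ⊢ Q ∨ S
Premise 1: x ≥ 22 → x ≥ 1
Premise 2: x < 22 → x < 32
Premise 3: x ≥ 22 ∨ x < 22
Case 1: Assuming x ≥ 22, then by Premise 1, x ≥ 1.
Case 2: Assuming x < 22, then by Premise 2, x < 32.
Since one of x ≥ 22 or x < 22 must hold, we get x ≥ 1 or x < 32.

x ≥ 1 or x < 32.


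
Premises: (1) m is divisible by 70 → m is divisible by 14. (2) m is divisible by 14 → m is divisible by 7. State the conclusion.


Hypothetical syllogism: P → Q, Q → R ⊢ P → R
Premise 1: m is divisible by 70 → m is divisible by 14
Premise 2: m is divisible by 14 → m is divisible by 7
Chain the implications: the middle term (m is divisible by 14) links the two.
Conclusion: If m is divisible by 70, then m is divisible by 7.

If m is divisible by 70, then m is divisible by 7.


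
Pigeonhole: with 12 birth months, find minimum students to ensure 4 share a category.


Pigeonhole: to guarantee k in one of n categories, need (k-1)×n + 1.
k = 4, n = 12
Minimum = (4-1) × 12 + 1 = 3 × 12 + 1

37


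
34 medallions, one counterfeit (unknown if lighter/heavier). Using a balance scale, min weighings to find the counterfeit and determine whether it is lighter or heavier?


Let n = 34. 68 possibilities (n medallions × lighter/heavier); each weighing has 3 outcomes.
Bound for k weighings: say the first weighing puts j medallions on each pan. If it tips, the 2j weighed medallions remain suspects (each with a known direction) and k-1 weighings give 3^(k-1) outcomes; 3^(k-1) is odd, so 2j ≤ 3^(k-1) - 1. If it balances, the n - 2j unweighed medallions remain with direction unknown: 2(n - 2j) ≤ 3^(k-1) - 1 by the same parity argument. Adding, n ≤ (3^(k-1) - 1) + (3^(k-1) - 1)/2 = (3^k - 3)/2, and the classical three-group strategy achieves this (3 medallions in 2 weighings, 12 in 3, 39 in 4, 120 in 5).
So we need the smallest k with (3^k - 3)/2 ≥ 34.
k = 3: (3^3 - 3)/2 = 12 < 34 ✗
k = 4: (3^4 - 3)/2 = 39 ≥ 34 ✓

4


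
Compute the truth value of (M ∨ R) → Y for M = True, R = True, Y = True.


M = True, R = True, Y = True
Step 1: M ∨ R = True OR True = True
Step 2: (True) → Y: false only when antecedent=True and Y=False.
Result: True

True


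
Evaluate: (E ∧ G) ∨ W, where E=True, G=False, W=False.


E = True, G = False, W = False
Expression: (E ∧ G) ∨ W
Step 1: E ∧ G = True AND False = False
Step 2: (False) ∨ W = False OR False = False

False


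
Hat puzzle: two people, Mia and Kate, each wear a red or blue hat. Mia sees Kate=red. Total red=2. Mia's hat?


Total red = 2, Kate = red
Red accounted for: 1
Remaining for Mia: 1
Mia's hat is red.

red


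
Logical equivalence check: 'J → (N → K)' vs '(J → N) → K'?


Expression 1: J → (N → K)
Expression 2: (J → N) → K
Truth table (J N K | Expr1 Expr2):
  T T T |   T     T
  T T F |   F     F
  T F T |   T     T
  T F F |   T     T
  F T T |   T     T
  F T F |   T     F   ← differ
  F F T |   T     T
  F F F |   T     F   ← differ
Counterexample: J=F, N=T, K=F gives Expr1 = T but Expr2 = F, so the expressions are NOT logically equivalent.

No


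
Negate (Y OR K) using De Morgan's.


De Morgan's law: ¬(P ∨ Q) ≡ ¬P ∧ ¬Q
¬(Y ∨ K) = ¬Y ∧ ¬K

¬Y ∧ ¬K


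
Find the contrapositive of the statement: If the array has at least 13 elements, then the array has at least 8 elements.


Original: If the array has at least 13 elements, then the array has at least 8 elements
Contrapositive: If ¬Q, then ¬P
Negate Q: not (the array has at least 8 elements)
Negate P: not (the array has at least 13 elements)

If not (the array has at least 8 elements), then not (the array has at least 13 elements).


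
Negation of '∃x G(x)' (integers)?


Original: ∃x G(x)
Rule: ¬∀→∃, ¬∃→∀, negate predicate.
Negation: ∀x ¬G(x)

∀x ¬G(x)


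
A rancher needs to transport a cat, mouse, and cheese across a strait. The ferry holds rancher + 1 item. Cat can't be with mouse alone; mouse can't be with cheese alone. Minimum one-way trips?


1. rancher+mouse → 2. rancher ← 3. rancher+cat → 4. rancher+mouse ← 5. rancher+cheese → 6. rancher ← 7. rancher+mouse →
Minimum trips = 7

7


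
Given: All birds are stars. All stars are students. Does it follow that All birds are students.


Premise 1: All birds are stars.
Premise 2: All stars are students.
Conclusion: All birds are students.
Barbara syllogism (AAA-1): All A are B, All B are C → All A are C.
Middle term (stars) distributed in premise 2.

Valid


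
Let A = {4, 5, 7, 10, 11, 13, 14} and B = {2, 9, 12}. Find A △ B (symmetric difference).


A = {4, 5, 7, 10, 11, 13, 14}
B = {2, 9, 12}
Operation: symmetric difference
In A only: [4, 5, 7, 10, 11, 13, 14], in B only: [2, 9, 12]

{2, 4, 5, 7, 9, 10, 11, 12, 13, 14}


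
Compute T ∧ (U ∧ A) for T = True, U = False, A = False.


T = True, U = False, A = False
Step 1: U ∧ A = False AND False = False
Step 2: T ∧ False = True AND False = False
AND is true only when ALL operands are true.

False


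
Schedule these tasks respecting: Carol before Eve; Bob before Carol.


Constraints: Carol before Eve; Bob before Carol
Method: repeatedly schedule the remaining task that has no remaining task required before it.
  Step 1: remaining {Carol, Bob, Eve}; every task except Bob still has a predecessor pending → schedule Bob.
  Step 2: remaining {Carol, Eve}; every task except Carol still has a predecessor pending → schedule Carol.
  Step 3: only Eve remains → schedule Eve.
Resulting order:

Bob → Carol → Eve


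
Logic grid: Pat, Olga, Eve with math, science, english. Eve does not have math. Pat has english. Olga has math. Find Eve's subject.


From clues:
  Olga → math
  Pat → english
By elimination, Eve gets the remaining.

science


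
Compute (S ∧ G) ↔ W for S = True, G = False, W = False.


S = True, G = False, W = False
Step 1: S ∧ G = True AND False = False
Step 2: (False) ↔ W: true when both sides have same truth value.
Result: False ↔ False = True

True


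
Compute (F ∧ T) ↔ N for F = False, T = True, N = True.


F = False, T = True, N = True
Step 1: F ∧ T = False AND True = False
Step 2: (False) ↔ N: true when both sides have same truth value.
Result: False ↔ True = False

False


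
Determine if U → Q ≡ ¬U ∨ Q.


Expression 1: U → Q
Expression 2: ¬U ∨ Q
Truth table (U Q | Expr1 Expr2):
  T T |   T     T
  T F |   F     F
  F T |   T     T
  F F |   T     T
All 4 rows agree, so the expressions are logically equivalent.

Yes


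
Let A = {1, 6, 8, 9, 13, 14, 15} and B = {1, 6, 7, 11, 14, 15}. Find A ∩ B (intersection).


A = {1, 6, 8, 9, 13, 14, 15}
B = {1, 6, 7, 11, 14, 15}
Operation: intersection
Elements in both: 1, 6, 14, 15

{1, 6, 14, 15}


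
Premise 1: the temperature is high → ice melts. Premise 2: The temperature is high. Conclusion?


Modus ponens: P → Q, P ⊢ Q
P: the temperature is high
Q: ice melts
We have P → Q and P is true.
By modus ponens, Q must be true.

Ice melts


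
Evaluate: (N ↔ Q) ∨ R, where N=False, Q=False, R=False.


N = False, Q = False, R = False
Expression: (N ↔ Q) ∨ R
Step 1: N ↔ Q = (False iff False) (true when values match) = True
Step 2: (True) ∨ R = True OR False = True

True


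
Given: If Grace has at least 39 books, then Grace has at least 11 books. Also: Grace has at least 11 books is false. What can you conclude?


Modus tollens: P → Q, ¬Q ⊢ ¬P
P: Grace has at least 39 books
Q: Grace has at least 11 books
We have P → Q and Q is false.
By modus tollens, P must be false.

It is not the case that Grace has at least 39 books


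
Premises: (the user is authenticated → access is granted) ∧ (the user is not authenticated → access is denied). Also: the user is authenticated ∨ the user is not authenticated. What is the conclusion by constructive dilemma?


Constructive dilemma: (P → Q) ∧ (R → S), P ∨ R ⊢ Q ∨ S
Premise 1: the user is authenticated → access is granted
Premise 2: the user is not authenticated → access is denied
Premise 3: the user is authenticated ∨ the user is not authenticated
Case 1: Assuming the user is authenticated, then by Premise 1, access is granted.
Case 2: Assuming the user is not authenticated, then by Premise 2, access is denied.
Since one of the user is authenticated or the user is not authenticated must hold, we get access is granted or access is denied.

Access is granted or access is denied.


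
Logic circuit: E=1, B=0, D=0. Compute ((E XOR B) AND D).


E XOR B = 1^0 = 1
1 AND 0 = 0

0


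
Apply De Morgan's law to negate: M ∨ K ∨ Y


De Morgan's law: ¬(P ∨ Q ∨ R) ≡ ¬P ∧ ¬Q ∧ ¬R
¬(M ∨ K ∨ Y) = ¬M ∧ ¬K ∧ ¬Y

¬M ∧ ¬K ∧ ¬Y


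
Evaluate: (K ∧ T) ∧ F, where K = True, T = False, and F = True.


K = True, T = False, F = True
Step 1: K ∧ T = True AND False = False
Step 2: False ∧ F = False AND True = False
AND is true only when ALL operands are true.

False


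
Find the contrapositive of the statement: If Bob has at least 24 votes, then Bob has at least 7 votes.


Original: If Bob has at least 24 votes, then Bob has at least 7 votes
Contrapositive: If ¬Q, then ¬P
Negate Q: not (Bob has at least 7 votes)
Negate P: not (Bob has at least 24 votes)

If not (Bob has at least 7 votes), then not (Bob has at least 24 votes).


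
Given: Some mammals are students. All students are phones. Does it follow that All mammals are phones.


Premise 1: Some mammals are students.
Premise 2: All students are phones.
Conclusion: All mammals are phones.
Fallacy: illicit minor. The minor term (mammals) is distributed in the conclusion ('All mammals ...') but undistributed in its premise ('Some mammals are students' doesn't cover all mammals).
Only 'Some mammals are phones' follows, not 'All'.

Invalid


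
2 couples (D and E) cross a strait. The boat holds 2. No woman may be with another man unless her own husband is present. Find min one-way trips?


Label couples D and E.
1. WD+WE → (far: WD,WE; near: HD,HE)
2. WD ←   (far: WE; near: HD,HE,WD)
3. HD+HE → (far: HD,HE,WE; near: WD)
4. HD ←   (far: HE,WE; near: HD,WD)  — HD returns, since WD is alone on near bank
5. HD+WD → (far: all four; near: empty)
Every state respects the constraint.
Minimum trips = 5

5


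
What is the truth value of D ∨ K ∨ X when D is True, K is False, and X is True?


D = True, K = False, X = True
Step 1: D ∨ K = True OR False = True
Step 2: True ∨ X = True OR True = True
OR is true when at least one operand is true.

True


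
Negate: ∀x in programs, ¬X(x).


Original: ∀x ¬X(x)
Rule: ¬∀→∃, ¬∃→∀, negate predicate.
Negation: ∃x X(x)

∃x X(x)


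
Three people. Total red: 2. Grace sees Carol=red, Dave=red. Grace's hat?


Total red = 2, seen red = 2
Own red = 2 - 2 = 0
Grace's hat is blue.

blue


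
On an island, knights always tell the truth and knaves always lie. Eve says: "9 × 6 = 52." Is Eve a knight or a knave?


Statement: "9 × 6 = 52."
Actual: 9 × 6 = 54
Claimed: 52
Statement is FALSE → Eve lies → Knave

Knave


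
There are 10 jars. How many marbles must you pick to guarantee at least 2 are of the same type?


Pigeonhole: to guarantee k in one of n categories, need (k-1)×n + 1.
k = 2, n = 10
Minimum = (2-1) × 10 + 1 = 1 × 10 + 1

11


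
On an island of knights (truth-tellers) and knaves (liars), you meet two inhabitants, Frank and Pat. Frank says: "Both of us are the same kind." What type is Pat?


Frank says: "Both of us are the same kind."
Case 1: Frank is a Knight (truth-teller)
  Statement is true → they ARE the same → Pat is also a Knight
Case 2: Frank is a Knave (liar)
  Statement is false → they are NOT the same → Pat is a Knight
In both cases, Pat is a Knight.

Knight


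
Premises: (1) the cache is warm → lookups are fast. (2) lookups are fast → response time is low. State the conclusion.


Hypothetical syllogism: P → Q, Q → R ⊢ P → R
Premise 1: the cache is warm → lookups are fast
Premise 2: lookups are fast → response time is low
Chain the implications: the middle term (lookups are fast) links the two.
Conclusion: If the cache is warm, then response time is low.

If the cache is warm, then response time is low.


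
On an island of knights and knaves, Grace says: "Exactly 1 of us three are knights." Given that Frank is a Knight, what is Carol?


Grace claims exactly 1 knights among Grace, Frank, Carol.
Given: Frank is a Knight.

Case 1: Grace is a Knight (tells truth)
  Then exactly 1 of the three are knights.
  Counting Grace, Frank: 2 knight(s) so far. Need -1 more → impossible.
Case 2: Grace is a Knave (lies)
  Then the count is NOT 1.
  If Carol = Knave, count = 1 = 1 → claim would be true, contradicts lie.
  If Carol = Knight, count = 2 ≠ 1 → lie confirmed ✓

Carol is a Knight.

Knight


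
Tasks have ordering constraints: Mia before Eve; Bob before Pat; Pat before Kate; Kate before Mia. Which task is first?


Constraints: Mia before Eve; Bob before Pat; Pat before Kate; Kate before Mia
The first task can have nothing scheduled before it, so it must never appear on the right of a 'before'.
Tasks appearing after some 'before': Eve, Pat, Kate, Mia.
The only task not in that list is Bob → it is first.

Bob


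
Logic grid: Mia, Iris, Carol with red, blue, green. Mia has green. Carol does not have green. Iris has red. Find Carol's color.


From clues:
  Mia → green
  Iris → red
By elimination, Carol gets the remaining.

blue


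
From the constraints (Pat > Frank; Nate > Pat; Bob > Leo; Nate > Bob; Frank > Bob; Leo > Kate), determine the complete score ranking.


Constraints: Pat > Frank; Nate > Pat; Bob > Leo; Nate > Bob; Frank > Bob; Leo > Kate
Method: at each step, the next-highest is the one remaining person who never appears on the smaller side of a constraint between remaining people.
  Step 1: remaining {Frank, Bob, Kate, Nate, Leo, Pat}; on the smaller side: {Frank, Bob, Kate, Leo, Pat} → Nate is next (Nate > Pat; Nate > Bob).
  Step 2: remaining {Frank, Bob, Kate, Leo, Pat}; on the smaller side: {Frank, Bob, Kate, Leo} → Pat is next (Pat > Frank).
  Step 3: remaining {Frank, Bob, Kate, Leo}; on the smaller side: {Bob, Kate, Leo} → Frank is next (Frank > Bob).
  Step 4: remaining {Bob, Kate, Leo}; on the smaller side: {Kate, Leo} → Bob is next (Bob > Leo).
  Step 5: remaining {Kate, Leo}; on the smaller side: {Kate} → Leo is next (Leo > Kate).
  Step 6: only Kate remains → lowest.
Final ranking (highest to lowest):

Nate > Pat > Frank > Bob > Leo > Kate


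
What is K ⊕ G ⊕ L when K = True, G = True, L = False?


K = True, G = True, L = False
Step 1: K ⊕ G = True XOR True = False
Step 2: False ⊕ L = False XOR False = False
XOR is true when an odd number of operands are true.

False


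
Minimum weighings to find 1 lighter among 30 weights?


Each weighing has 3 outcomes (left heavy / balance / right heavy), so k weighings distinguish at most 3^k cases; splitting into three near-equal groups achieves this.
Need 3^k ≥ 30: 3^3 = 27 < 30 ≤ 3^4 = 81
k = ⌈log₃(30)⌉ = 4

4


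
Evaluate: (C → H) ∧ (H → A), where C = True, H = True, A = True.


C = True, H = True, A = True
Step 1: C → H is false only when C=True and H=False. Result: True
Step 2: H → A is false only when H=True and A=False. Result: True
Step 3: True ∧ True = True

True


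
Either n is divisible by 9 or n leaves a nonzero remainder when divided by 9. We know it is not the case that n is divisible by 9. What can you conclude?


Disjunctive syllogism: P ∨ Q, ¬P ⊢ Q
Disjunction: n is divisible by 9 ∨ n leaves a nonzero remainder when divided by 9
We know it is not the case that n is divisible by 9.
By disjunctive syllogism, the other disjunct must be true.

n leaves a nonzero remainder when divided by 9


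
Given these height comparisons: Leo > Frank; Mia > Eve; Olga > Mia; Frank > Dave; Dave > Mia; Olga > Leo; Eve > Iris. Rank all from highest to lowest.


Constraints: Leo > Frank; Mia > Eve; Olga > Mia; Frank > Dave; Dave > Mia; Olga > Leo; Eve > Iris
Method: at each step, the next-highest is the one remaining person who never appears on the smaller side of a constraint between remaining people.
  Step 1: remaining {Iris, Mia, Dave, Eve, Leo, Frank, Olga}; on the smaller side: {Iris, Mia, Dave, Eve, Leo, Frank} → Olga is next (Olga > Mia; Olga > Leo).
  Step 2: remaining {Iris, Mia, Dave, Eve, Leo, Frank}; on the smaller side: {Iris, Mia, Dave, Eve, Frank} → Leo is next (Leo > Frank).
  Step 3: remaining {Iris, Mia, Dave, Eve, Frank}; on the smaller side: {Iris, Mia, Dave, Eve} → Frank is next (Frank > Dave).
  Step 4: remaining {Iris, Mia, Dave, Eve}; on the smaller side: {Iris, Mia, Eve} → Dave is next (Dave > Mia).
  Step 5: remaining {Iris, Mia, Eve}; on the smaller side: {Iris, Eve} → Mia is next (Mia > Eve).
  Step 6: remaining {Iris, Eve}; on the smaller side: {Iris} → Eve is next (Eve > Iris).
  Step 7: only Iris remains → lowest.
Final ranking (highest to lowest):

Olga > Leo > Frank > Dave > Mia > Eve > Iris


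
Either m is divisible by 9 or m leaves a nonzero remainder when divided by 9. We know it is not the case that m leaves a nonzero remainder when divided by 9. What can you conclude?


Disjunctive syllogism: P ∨ Q, ¬P ⊢ Q
Disjunction: m is divisible by 9 ∨ m leaves a nonzero remainder when divided by 9
We know it is not the case that m leaves a nonzero remainder when divided by 9.
By disjunctive syllogism, the other disjunct must be true.

m is divisible by 9


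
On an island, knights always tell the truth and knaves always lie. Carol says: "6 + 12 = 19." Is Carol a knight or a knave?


Statement: "6 + 12 = 19."
Actual: 6 + 12 = 18
Claimed: 19
Statement is FALSE → Carol lies → Knave

Knave


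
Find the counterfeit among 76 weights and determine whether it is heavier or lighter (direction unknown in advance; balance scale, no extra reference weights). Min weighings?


Let n = 76. 152 possibilities (n weights × lighter/heavier); each weighing has 3 outcomes.
Bound for k weighings: say the first weighing puts j weights on each pan. If it tips, the 2j weighed weights remain suspects (each with a known direction) and k-1 weighings give 3^(k-1) outcomes; 3^(k-1) is odd, so 2j ≤ 3^(k-1) - 1. If it balances, the n - 2j unweighed weights remain with direction unknown: 2(n - 2j) ≤ 3^(k-1) - 1 by the same parity argument. Adding, n ≤ (3^(k-1) - 1) + (3^(k-1) - 1)/2 = (3^k - 3)/2, and the classical three-group strategy achieves this (3 weights in 2 weighings, 12 in 3, 39 in 4, 120 in 5).
So we need the smallest k with (3^k - 3)/2 ≥ 76.
k = 4: (3^4 - 3)/2 = 39 < 76 ✗
k = 5: (3^5 - 3)/2 = 120 ≥ 76 ✓

5


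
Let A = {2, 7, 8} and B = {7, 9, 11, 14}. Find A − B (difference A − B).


A = {2, 7, 8}
B = {7, 9, 11, 14}
Operation: difference A − B
In A but not B: 2, 8

{2, 8}


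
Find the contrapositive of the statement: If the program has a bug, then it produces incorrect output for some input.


Original: If the program has a bug, then it produces incorrect output for some input
Contrapositive: If ¬Q, then ¬P
Negate Q: not (it produces incorrect output for some input)
Negate P: not (the program has a bug)

If not (it produces incorrect output for some input), then not (the program has a bug).


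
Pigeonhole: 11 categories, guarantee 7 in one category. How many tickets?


Pigeonhole: to guarantee k in one of n categories, need (k-1)×n + 1.
k = 7, n = 11
Minimum = (7-1) × 11 + 1 = 6 × 11 + 1

67


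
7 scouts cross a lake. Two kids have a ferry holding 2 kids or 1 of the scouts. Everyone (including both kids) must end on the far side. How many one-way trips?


Per crossing of one of the scouts: kids→, one←, one of the scouts→, one← = 4 trips
7 × 4 = 28, + 1 final kids→ = 29
Minimum trips = 29

29


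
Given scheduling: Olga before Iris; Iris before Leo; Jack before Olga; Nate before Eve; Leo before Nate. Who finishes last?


Constraints: Olga before Iris; Iris before Leo; Jack before Olga; Nate before Eve; Leo before Nate
The last task can have nothing scheduled after it, so it must never appear on the left of a 'before'.
Tasks appearing before some other task: Olga, Iris, Jack, Nate, Leo.
The only task not in that list is Eve → it is last.

Eve


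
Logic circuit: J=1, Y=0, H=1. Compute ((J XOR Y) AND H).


J XOR Y = 1^0 = 1
1 AND 1 = 1

1


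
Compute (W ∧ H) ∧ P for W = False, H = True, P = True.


W = False, H = True, P = True
Step 1: W ∧ H = False AND True = False
Step 2: False ∧ P = False AND True = False
AND is true only when ALL operands are true.

False


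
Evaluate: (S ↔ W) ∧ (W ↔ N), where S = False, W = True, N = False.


S = False, W = True, N = False
Step 1: S ↔ W is true when S and W have the same value. Result: False
Step 2: W ↔ N is true when W and N have the same value. Result: False
Step 3: False ∧ False = False

False


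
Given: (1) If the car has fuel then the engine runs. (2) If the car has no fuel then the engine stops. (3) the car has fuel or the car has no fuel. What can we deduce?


Constructive dilemma: (P → Q) ∧ (R → S), P ∨ R ⊢ Q ∨ S
Premise 1: the car has fuel → the engine runs
Premise 2: the car has no fuel → the engine stops
Premise 3: the car has fuel ∨ the car has no fuel
Case 1: Assuming the car has fuel, then by Premise 1, the engine runs.
Case 2: Assuming the car has no fuel, then by Premise 2, the engine stops.
Since one of the car has fuel or the car has no fuel must hold, we get the engine runs or the engine stops.

The engine runs or the engine stops.


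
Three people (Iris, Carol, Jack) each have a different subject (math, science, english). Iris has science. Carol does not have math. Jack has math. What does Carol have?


From clues:
  Jack → math
  Iris → science
By elimination, Carol gets the remaining.

english


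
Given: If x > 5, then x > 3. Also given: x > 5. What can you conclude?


Modus ponens: P → Q, P ⊢ Q
P: x > 5
Q: x > 3
We have P → Q and P is true.
By modus ponens, Q must be true.

x > 3


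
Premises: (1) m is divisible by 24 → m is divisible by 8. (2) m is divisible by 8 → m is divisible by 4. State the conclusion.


Hypothetical syllogism: P → Q, Q → R ⊢ P → R
Premise 1: m is divisible by 24 → m is divisible by 8
Premise 2: m is divisible by 8 → m is divisible by 4
Chain the implications: the middle term (m is divisible by 8) links the two.
Conclusion: If m is divisible by 24, then m is divisible by 4.

If m is divisible by 24, then m is divisible by 4.


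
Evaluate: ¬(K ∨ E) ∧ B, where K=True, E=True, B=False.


K = True, E = True, B = False
Expression: ¬(K ∨ E) ∧ B
Step 1: K ∨ E = True OR True = True
Step 2: ¬(K ∨ E) = NOT True = False
Step 3: (False) ∧ B = False AND False = False

False


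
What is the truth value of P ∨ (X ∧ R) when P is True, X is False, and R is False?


P = True, X = False, R = False
Step 1: X ∧ R = False AND False = False
Step 2: P ∨ False = True OR False = True
AND evaluated first (higher precedence); then OR applied.

True


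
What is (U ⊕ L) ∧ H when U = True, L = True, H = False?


U = True, L = True, H = False
Step 1: U ⊕ L = True XOR True = False
Step 2: False ∧ H = False AND False = False
XOR true when exactly one of U,L is true; then AND with H.

False


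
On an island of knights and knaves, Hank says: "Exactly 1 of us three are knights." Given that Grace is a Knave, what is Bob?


Hank claims exactly 1 knights among Hank, Grace, Bob.
Given: Grace is a Knave.

Case 1: Hank is a Knight (tells truth)
  Then exactly 1 of the three are knights.
  Counting Hank, Grace: 1 knight(s) so far. Need 0 more → Bob = Knave.
Case 2: Hank is a Knave (lies)
  Then the count is NOT 1.
  If Bob = Knight, count = 1 = 1 → claim would be true, contradicts lie.
  If Bob = Knave, count = 0 ≠ 1 → lie confirmed ✓

Bob is a Knave.

Knave


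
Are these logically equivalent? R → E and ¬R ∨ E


Expression 1: R → E
Expression 2: ¬R ∨ E
Truth table (R E | Expr1 Expr2):
  T T |   T     T
  T F |   F     F
  F T |   T     T
  F F |   T     T
All 4 rows agree, so the expressions are logically equivalent.

Yes


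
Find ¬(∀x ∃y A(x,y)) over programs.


Original: ∀x ∃y A(x,y)
Rule: ¬∀→∃, ¬∃→∀, negate predicate.
Negation: ∃x ∀y ¬A(x,y)

∃x ∀y ¬A(x,y)


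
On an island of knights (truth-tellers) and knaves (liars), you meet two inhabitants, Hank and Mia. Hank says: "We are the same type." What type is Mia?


Hank says: "We are the same type."
Case 1: Hank is a Knight (truth-teller)
  Statement is true → they ARE the same → Mia is also a Knight
Case 2: Hank is a Knave (liar)
  Statement is false → they are NOT the same → Mia is a Knight
In both cases, Mia is a Knight.

Knight


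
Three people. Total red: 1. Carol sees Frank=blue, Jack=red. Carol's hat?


Total red = 1, seen red = 1
Own red = 1 - 1 = 0
Carol's hat is blue.

blue


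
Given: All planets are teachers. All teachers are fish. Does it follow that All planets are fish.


Premise 1: All planets are teachers.
Premise 2: All teachers are fish.
Conclusion: All planets are fish.
Barbara syllogism (AAA-1): All A are B, All B are C → All A are C.
Middle term (teachers) distributed in premise 2.

Valid


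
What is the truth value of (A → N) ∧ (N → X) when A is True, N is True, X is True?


A = True, N = True, X = True
Step 1: A → N is false only when A=True and N=False. Result: True
Step 2: N → X is false only when N=True and X=False. Result: True
Step 3: True ∧ True = True

True


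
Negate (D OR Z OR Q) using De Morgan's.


De Morgan's law: ¬(P ∨ Q ∨ R) ≡ ¬P ∧ ¬Q ∧ ¬R
¬(D ∨ Z ∨ Q) = ¬D ∧ ¬Z ∧ ¬Q

¬D ∧ ¬Z ∧ ¬Q


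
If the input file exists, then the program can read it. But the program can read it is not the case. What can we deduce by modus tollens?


Modus tollens: P → Q, ¬Q ⊢ ¬P
P: the input file exists
Q: the program can read it
We have P → Q and Q is false.
By modus tollens, P must be false.

It is not the case that the input file exists


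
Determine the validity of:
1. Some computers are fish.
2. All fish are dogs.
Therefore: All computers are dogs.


Premise 1: Some computers are fish.
Premise 2: All fish are dogs.
Conclusion: All computers are dogs.
Fallacy: illicit minor. The minor term (computers) is distributed in the conclusion ('All computers ...') but undistributed in its premise ('Some computers are fish' doesn't cover all computers).
Only 'Some computers are dogs' follows, not 'All'.

Invalid


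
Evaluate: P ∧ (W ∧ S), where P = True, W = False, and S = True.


P = True, W = False, S = True
Step 1: W ∧ S = False AND True = False
Step 2: P ∧ False = True AND False = False
AND is true only when ALL operands are true.

False


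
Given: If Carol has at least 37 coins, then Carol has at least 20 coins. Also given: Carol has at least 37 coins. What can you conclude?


Modus ponens: P → Q, P ⊢ Q
P: Carol has at least 37 coins
Q: Carol has at least 20 coins
We have P → Q and P is true.
By modus ponens, Q must be true.

Carol has at least 20 coins


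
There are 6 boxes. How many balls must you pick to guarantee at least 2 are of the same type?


Pigeonhole: to guarantee k in one of n categories, need (k-1)×n + 1.
k = 2, n = 6
Minimum = (2-1) × 6 + 1 = 1 × 6 + 1

7


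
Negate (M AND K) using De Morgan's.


De Morgan's law: ¬(P ∧ Q) ≡ ¬P ∨ ¬Q
¬(M ∧ K) = ¬M ∨ ¬K

¬M ∨ ¬K


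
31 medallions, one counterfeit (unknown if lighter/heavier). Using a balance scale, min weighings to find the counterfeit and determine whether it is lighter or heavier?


Let n = 31. 62 possibilities (n medallions × lighter/heavier); each weighing has 3 outcomes.
Bound for k weighings: say the first weighing puts j medallions on each pan. If it tips, the 2j weighed medallions remain suspects (each with a known direction) and k-1 weighings give 3^(k-1) outcomes; 3^(k-1) is odd, so 2j ≤ 3^(k-1) - 1. If it balances, the n - 2j unweighed medallions remain with direction unknown: 2(n - 2j) ≤ 3^(k-1) - 1 by the same parity argument. Adding, n ≤ (3^(k-1) - 1) + (3^(k-1) - 1)/2 = (3^k - 3)/2, and the classical three-group strategy achieves this (3 medallions in 2 weighings, 12 in 3, 39 in 4, 120 in 5).
So we need the smallest k with (3^k - 3)/2 ≥ 31.
k = 3: (3^3 - 3)/2 = 12 < 31 ✗
k = 4: (3^4 - 3)/2 = 39 ≥ 31 ✓

4


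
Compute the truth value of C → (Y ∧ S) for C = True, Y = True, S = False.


C = True, Y = True, S = False
Step 1: Y ∧ S = True AND False = False
Step 2: C → (False): false only when C=True and consequent=False.
Result: False

False


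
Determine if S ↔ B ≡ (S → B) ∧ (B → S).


Expression 1: S ↔ B
Expression 2: (S → B) ∧ (B → S)
Truth table (S B | Expr1 Expr2):
  T T |   T     T
  T F |   F     F
  F T |   F     F
  F F |   T     T
All 4 rows agree, so the expressions are logically equivalent.

Yes


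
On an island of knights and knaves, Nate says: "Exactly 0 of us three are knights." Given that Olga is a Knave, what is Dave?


Nate claims exactly 0 knights among Nate, Olga, Dave.
Given: Olga is a Knave.

Case 1: Nate is a Knight (tells truth)
  Then exactly 0 of the three are knights.
  Counting Nate, Olga: 1 knight(s) so far. Need -1 more → impossible.
Case 2: Nate is a Knave (lies)
  Then the count is NOT 0.
  If Dave = Knave, count = 0 = 0 → claim would be true, contradicts lie.
  If Dave = Knight, count = 1 ≠ 0 → lie confirmed ✓

Dave is a Knight.

Knight


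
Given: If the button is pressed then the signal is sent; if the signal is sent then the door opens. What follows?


Hypothetical syllogism: P → Q, Q → R ⊢ P → R
Premise 1: the button is pressed → the signal is sent
Premise 2: the signal is sent → the door opens
Chain the implications: the middle term (the signal is sent) links the two.
Conclusion: If the button is pressed, then the door opens.

If the button is pressed, then the door opens.


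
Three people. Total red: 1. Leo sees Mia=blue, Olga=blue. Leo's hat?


Total red = 1, seen red = 0
Own red = 1 - 0 = 1
Leo's hat is red.

red
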